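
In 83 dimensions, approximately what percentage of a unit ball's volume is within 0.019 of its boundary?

1 - (1-0.019)^83 ≈ 0.796517 ≈ 79.65%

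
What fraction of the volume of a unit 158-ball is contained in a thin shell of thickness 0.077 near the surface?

Shell fraction = 1 - (1-0.077)^158 ≈ 0.9999968241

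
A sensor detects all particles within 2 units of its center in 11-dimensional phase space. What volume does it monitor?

The n-ball volume is π^(n/2)·r^n/Γ(n/2+1). With n=11, r=2: V = 131072·π^5/10395 ≈ 3858.64.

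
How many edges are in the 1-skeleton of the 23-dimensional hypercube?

The 23-cube has n·2^(n-1) = 23·2^22 = 23·4194304 = 96468992 edges.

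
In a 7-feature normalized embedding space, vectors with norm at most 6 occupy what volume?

V_7(6) = π^(7/2) · (6)^7 / Γ(7/2 + 1) = 1492992·π^3/35 ≈ 1.32263e+06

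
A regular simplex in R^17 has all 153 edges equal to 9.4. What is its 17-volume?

V = (9.4^17 / 17!) · √((17+1) / 2^17) ≈ 1.15076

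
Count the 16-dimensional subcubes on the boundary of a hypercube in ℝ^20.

An n-cube has C(n,k)·2^(n-k) k-faces. Here C(20,16)·2^4 = 4845·16 = 77520.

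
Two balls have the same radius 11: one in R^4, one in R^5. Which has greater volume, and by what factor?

V_4(11) ≈ 72250.4, V_5(11) ≈ 847738. The 5-ball is larger by a factor of 11.73.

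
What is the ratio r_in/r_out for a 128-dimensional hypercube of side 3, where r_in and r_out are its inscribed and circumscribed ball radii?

Ratio = (s/2)/(s√128/2) = 128^(-1/2) ≈ 0.0883883.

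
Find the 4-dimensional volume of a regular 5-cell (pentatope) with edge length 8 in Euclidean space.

For a regular n-simplex with edge a, V = (a^n / n!)·√((n+1)/2^n). With a=8, n=4: V ≈ 95.4056.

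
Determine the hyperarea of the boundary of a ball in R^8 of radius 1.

S_8(1) = 2·π^(8/2)·(1)^7 / Γ(8/2) = π^4/3 ≈ 32.4697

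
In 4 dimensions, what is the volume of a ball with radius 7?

Volume = π^{4/2}·(7)^4/Γ(3) = 2401·π^2/2 ≈ 11848.5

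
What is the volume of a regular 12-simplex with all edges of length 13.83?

Volume = 13.83^12 · √(13/2^12) / 12! ≈ 5758.65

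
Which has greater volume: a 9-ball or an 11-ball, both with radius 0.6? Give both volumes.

V_9(0.6) ≈ 0.0332414. V_11(0.6) ≈ 0.00683547. The 9-ball is larger.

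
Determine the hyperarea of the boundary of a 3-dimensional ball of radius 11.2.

The surface area of an n-ball is 2π^(n/2) r^(n-1) / Γ(n/2). For n=3, r=11.2: 4πr² = 4π·(11.2)² ≈ 1576.33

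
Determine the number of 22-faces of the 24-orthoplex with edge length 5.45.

Each 22-face is the convex hull of 23 vertices, one chosen as ±e_i from each of 23 distinct axes: 2^23·C(24,23) = 201326592.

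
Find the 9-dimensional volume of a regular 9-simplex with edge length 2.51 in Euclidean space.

V = (2.51^9 / 9!) · √((9+1) / 2^9) ≈ 0.00152288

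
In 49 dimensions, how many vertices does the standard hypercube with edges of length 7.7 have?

Each vertex is a binary string of length 49, so there are 2^49 = 562949953421312.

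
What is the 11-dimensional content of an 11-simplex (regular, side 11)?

V_11 = √(12) · 11^11 / (11! · 2^(11/2)) ≈ 547.129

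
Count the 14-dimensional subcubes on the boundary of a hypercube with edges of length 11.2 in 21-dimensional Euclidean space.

Number of 14-faces = C(21,14) · 2^(21-14) = 116280 · 128 = 14883840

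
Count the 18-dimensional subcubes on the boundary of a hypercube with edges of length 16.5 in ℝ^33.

An n-cube has C(n,k)·2^(n-k) k-faces. Here C(33,18)·2^15 = 1037158320·32768 = 33985603829760.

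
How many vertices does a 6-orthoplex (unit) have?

f_0(6-orthoplex) = 2^1 · (6 choose 1) = 12.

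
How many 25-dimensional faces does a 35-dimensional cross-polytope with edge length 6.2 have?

Each 25-face is the convex hull of 26 vertices, one chosen as ±e_i from each of 26 distinct axes: 2^26·C(35,26) = 4738386430525440.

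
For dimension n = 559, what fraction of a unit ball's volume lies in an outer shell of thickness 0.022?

1 - (1-0.022)^559 ≈ 0.9999960242 ≈ 99.999602%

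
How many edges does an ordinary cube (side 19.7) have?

Number of 1-faces = C(3,1)·2^(3-1) = 3·4 = 12.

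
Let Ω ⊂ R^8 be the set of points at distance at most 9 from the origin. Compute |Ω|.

V_8(9) = π^(8/2) · (9)^8 / Γ(8/2 + 1) = 14348907·π^4/8 ≈ 1.74714e+08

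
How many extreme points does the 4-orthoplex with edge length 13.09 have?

Number of vertices = 2n = 8.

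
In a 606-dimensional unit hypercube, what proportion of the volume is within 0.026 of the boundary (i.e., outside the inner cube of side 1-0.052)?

Shell fraction = 1 - (1-0.052)^606 ≈ 1 - 8.828e-15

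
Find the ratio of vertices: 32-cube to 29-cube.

The 32-cube has 2^32 = 4294967296 vertices. The 29-cube has 2^29 = 536870912 vertices. Ratio: 4294967296/536870912 = 8.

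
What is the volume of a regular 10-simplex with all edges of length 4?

V_10 = √(11) · 4^10 / (10! · 2^(10/2)) ≈ 0.0299491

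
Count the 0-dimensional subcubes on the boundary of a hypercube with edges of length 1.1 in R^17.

Number of 0-faces = C(17,0) · 2^(17-0) = 1 · 131072 = 131072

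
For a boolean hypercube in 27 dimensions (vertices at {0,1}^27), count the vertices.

An n-cube has 2^n vertices; for n = 27 that is 2^27 = 134217728.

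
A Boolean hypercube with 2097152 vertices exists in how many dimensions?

Since 2^n = 2097152, we have n = 21.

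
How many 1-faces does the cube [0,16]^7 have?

Number of 1-faces = C(7,1)·2^(7-1) = 7·64 = 448.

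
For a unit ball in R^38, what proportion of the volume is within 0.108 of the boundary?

V(inner)/V(outer) = ((1-0.108)/1)^38 ≈ 0.013, so the shell fraction is 0.987002.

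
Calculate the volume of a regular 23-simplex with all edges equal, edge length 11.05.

V_23 = √(24) · 11.05^23 / (23! · 2^(23/2)) ≈ 0.0650277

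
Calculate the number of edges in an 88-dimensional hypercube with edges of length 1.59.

Each of the 2^88 = 309485009821345068724781056 vertices has degree 88; total edges = 88·2^88/2 = 13617340432139183023890366464.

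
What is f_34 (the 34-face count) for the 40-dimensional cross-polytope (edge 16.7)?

f_34(40-orthoplex) = 2^35 · (40 choose 35) = 22608982724050944.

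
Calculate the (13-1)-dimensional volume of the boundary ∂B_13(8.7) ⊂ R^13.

S_13(8.7) = 2·π^(13/2)·(8.7)^12 / Γ(13/2) ≈ 2.22595e+12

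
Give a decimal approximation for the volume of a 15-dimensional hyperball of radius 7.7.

The n-ball volume is π^(n/2)·r^n/Γ(n/2+1). With n=15, r=7.7: V ≈ 7.56468e+12.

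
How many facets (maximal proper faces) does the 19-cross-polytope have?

Each 18-face is the convex hull of 19 vertices, one chosen as ±e_i from each of 19 distinct axes: 2^19·C(19,19) = 524288.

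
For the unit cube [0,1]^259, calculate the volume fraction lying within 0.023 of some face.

Shell fraction = 1 - (1-0.046)^259 ≈ 0.999995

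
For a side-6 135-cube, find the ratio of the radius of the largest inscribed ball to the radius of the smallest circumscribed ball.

r_in / r_out = (6/2) / (6√135/2) = 1/√135 ≈ 0.0860663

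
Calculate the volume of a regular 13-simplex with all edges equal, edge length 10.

For a regular n-simplex with edge a, V = (a^n / n!)·√((n+1)/2^n). With a=10, n=13: V ≈ 66.3879.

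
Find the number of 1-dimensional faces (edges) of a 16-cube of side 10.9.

Each of the 2^16 = 65536 vertices has degree 16; total edges = 16·2^16/2 = 524288.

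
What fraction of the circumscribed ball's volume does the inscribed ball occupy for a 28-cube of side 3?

The radii are 3/2 and 3√28/2, so the volume ratio is (1/√28)^28 = 28^{-28/2} ≈ 5.49272e-21.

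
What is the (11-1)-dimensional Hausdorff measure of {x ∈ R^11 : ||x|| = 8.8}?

|∂B_11(8.8)| ≈ 5.77197e+10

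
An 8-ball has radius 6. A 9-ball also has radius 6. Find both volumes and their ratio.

V_8(6) ≈ 6.81708e+06. V_9(6) ≈ 3.32414e+07. Ratio V_8/V_9 ≈ 0.2051.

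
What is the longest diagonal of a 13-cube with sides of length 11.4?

Diagonal = √13 · 11.4 ≈ 41.1033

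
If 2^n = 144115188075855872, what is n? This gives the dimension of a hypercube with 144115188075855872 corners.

n = log_2(144115188075855872) = 57.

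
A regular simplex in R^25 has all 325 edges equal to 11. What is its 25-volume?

V = (11^25 / 25!) · √((25+1) / 2^25) ≈ 0.0061487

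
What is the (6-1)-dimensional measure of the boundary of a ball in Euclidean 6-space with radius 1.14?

|∂B_6(1.14)| ≈ 59.6999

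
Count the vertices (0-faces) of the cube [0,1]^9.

Each vertex is a binary string of length 9, so there are 2^9 = 512.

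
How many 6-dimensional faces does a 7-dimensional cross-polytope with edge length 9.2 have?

An n-cross-polytope has 2^(k+1)·C(n,k+1) k-faces. Here 2^7·C(7,7) = 128·1 = 128.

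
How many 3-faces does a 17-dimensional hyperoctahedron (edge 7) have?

Number of 3-faces = 2^(3+1) · C(17,3+1) = 16 · 2380 = 38080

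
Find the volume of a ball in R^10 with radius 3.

Volume = π^{10/2}·(3)^10/Γ(6) = 19683·π^5/40 ≈ 150585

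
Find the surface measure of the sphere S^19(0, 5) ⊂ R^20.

S_20(5) = 2·π^(20/2)·(5)^19 / Γ(20/2) = 3814697265625·π^10/36288 ≈ 9.84455e+12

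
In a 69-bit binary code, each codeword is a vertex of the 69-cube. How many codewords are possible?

An n-cube has 2^n vertices; for n = 69 that is 2^69 = 590295810358705651712.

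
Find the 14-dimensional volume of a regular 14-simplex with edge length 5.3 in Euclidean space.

For a regular n-simplex with edge a, V = (a^n / n!)·√((n+1)/2^n). With a=5.3, n=14: V ≈ 0.00478949.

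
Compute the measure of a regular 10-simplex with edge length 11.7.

For a regular n-simplex with edge a, V = (a^n / n!)·√((n+1)/2^n). With a=11.7, n=10: V ≈ 1372.91.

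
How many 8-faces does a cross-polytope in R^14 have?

An n-cross-polytope has 2^(k+1)·C(n,k+1) k-faces. Here 2^9·C(14,9) = 512·2002 = 1025024.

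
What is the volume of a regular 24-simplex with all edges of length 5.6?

For a regular n-simplex with edge a, V = (a^n / n!)·√((n+1)/2^n). With a=5.6, n=24: V ≈ 1.77999e-09.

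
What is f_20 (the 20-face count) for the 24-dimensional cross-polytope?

f_20(24-orthoplex) = 2^21 · (24 choose 21) = 4244635648.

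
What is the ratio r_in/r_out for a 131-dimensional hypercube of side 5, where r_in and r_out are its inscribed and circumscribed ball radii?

For an n-cube of any side s, the inradius is s/2 and the circumradius is s√n/2, so the ratio is 1/√131 ≈ 0.0873704.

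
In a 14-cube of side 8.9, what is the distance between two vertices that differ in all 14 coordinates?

The space diagonal of an n-cube of side s is s√n. Here 8.9·√14 ≈ 33.3008.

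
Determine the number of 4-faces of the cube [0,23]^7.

f_4(7-cube) = (7 choose 4) · 2^3 = 280.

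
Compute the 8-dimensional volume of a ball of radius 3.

Volume = π^{8/2}·(3)^8/Γ(5) = 2187·π^4/8 ≈ 26629.2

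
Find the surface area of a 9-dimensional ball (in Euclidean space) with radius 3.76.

S = n·V_n(r)/r = 9·V_9(3.76)/3.76 (volume-to-surface relation), giving 1.18594e+06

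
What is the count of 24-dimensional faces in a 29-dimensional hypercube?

f_24(29-cube) = (29 choose 24) · 2^5 = 3800160.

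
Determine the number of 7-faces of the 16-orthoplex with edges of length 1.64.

f_7(16-orthoplex) = 2^8 · (16 choose 8) = 3294720.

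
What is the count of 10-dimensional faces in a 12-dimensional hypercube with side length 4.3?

Choose 10 of 12 axes to span the face (C(12,10) = 66 ways), then fix each of the remaining 2 coordinates at one of its two extreme values (2^2 = 4 ways): 66·4 = 264.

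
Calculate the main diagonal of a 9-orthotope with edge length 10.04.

Diagonal = √9 · 10.04 = 30.12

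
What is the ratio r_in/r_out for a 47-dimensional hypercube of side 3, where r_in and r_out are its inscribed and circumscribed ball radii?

r_in = 3/2 (half the side); r_out = 3√47/2 (half the diagonal). Ratio = 1/√47 ≈ 0.145865.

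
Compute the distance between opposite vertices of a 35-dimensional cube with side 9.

||(9,9,...,9)|| = √(35)·9 ≈ 53.2447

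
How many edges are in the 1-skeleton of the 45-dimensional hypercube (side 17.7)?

Number of 1-faces = C(45,1)·2^(45-1) = 45·17592186044416 = 791648371998720.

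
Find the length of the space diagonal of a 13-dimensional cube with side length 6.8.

Diagonal = √13 · 6.8 ≈ 24.5177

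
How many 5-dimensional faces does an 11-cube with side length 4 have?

f_5(11-cube) = (11 choose 5) · 2^6 = 29568.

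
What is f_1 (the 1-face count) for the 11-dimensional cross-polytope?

Each 1-face is the convex hull of 2 vertices, one chosen as ±e_i from each of 2 distinct axes: 2^2·C(11,2) = 220.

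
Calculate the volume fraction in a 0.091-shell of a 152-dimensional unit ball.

V(inner)/V(outer) = ((1-0.091)/1)^152 ≈ 5.032e-07, so the shell fraction is 0.9999994968.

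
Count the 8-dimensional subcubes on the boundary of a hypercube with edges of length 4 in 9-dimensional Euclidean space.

Number of 8-faces = C(9,8) · 2^(9-8) = 9 · 2 = 18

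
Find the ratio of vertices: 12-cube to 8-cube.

The 12-cube has 2^12 = 4096 vertices. The 8-cube has 2^8 = 256 vertices. Ratio: 4096/256 = 16.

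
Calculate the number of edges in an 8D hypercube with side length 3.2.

Each of the 2^8 = 256 vertices has degree 8; total edges = 8·2^8/2 = 1024.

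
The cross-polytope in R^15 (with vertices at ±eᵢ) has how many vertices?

Number of vertices = 2n = 30.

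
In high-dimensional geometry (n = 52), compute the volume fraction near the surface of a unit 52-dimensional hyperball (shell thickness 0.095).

1 - (1-0.095)^52 ≈ 0.994432 ≈ 99.44%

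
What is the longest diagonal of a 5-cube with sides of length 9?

d = √(9² + 9² + ... + 9²) [5 terms] = √(5·9²) = 9√5 ≈ 20.1246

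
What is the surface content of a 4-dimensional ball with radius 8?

The surface area of an n-ball is 2π^(n/2) r^(n-1) / Γ(n/2). For n=4, r=8: 1024·π^2 ≈ 10106.5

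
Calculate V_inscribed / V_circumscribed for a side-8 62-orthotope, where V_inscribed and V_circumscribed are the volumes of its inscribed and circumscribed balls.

The radii are 8/2 and 8√62/2, so the volume ratio is (1/√62)^62 = 62^{-62/2} ≈ 2.72808e-56.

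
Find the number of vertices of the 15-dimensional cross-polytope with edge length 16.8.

The 15-dimensional cross-polytope has 2n = 2·15 = 30 vertices.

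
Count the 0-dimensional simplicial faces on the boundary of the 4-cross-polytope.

Each 0-face is the convex hull of 1 vertex, one chosen as ±e_i from each of 1 distinct axis: 2^1·C(4,1) = 8.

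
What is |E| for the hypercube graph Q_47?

The 47-cube has n·2^(n-1) = 47·2^46 = 47·70368744177664 = 3307330976350208 edges.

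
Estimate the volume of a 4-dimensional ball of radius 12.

The n-ball volume is π^(n/2)·r^n/Γ(n/2+1). With n=4, r=12: V = 10368·π^2 ≈ 102328.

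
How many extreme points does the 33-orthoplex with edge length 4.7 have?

The vertices are ±e_1, ..., ±e_33, so there are 2·33 = 66.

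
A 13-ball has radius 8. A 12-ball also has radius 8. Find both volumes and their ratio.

V_13(8) ≈ 5.00623e+11. V_12(8) ≈ 9.17586e+10. Ratio V_13/V_12 ≈ 5.456.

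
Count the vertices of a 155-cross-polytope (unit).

An n-cross-polytope has 2n vertices; here n = 155, giving 310.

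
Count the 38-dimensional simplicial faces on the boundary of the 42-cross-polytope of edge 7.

An n-cross-polytope has 2^(k+1)·C(n,k+1) k-faces. Here 2^39·C(42,39) = 549755813888·11480 = 6311196743434240.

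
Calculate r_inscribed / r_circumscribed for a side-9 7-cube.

r_in / r_out = (9/2) / (9√7/2) = 1/√7 ≈ 0.377964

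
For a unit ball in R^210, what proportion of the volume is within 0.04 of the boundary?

V(inner)/V(outer) = ((1-0.04)/1)^210 ≈ 0.0001892, so the shell fraction is 0.999811.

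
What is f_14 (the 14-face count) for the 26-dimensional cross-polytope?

Number of 14-faces = 2^(14+1) · C(26,14+1) = 32768 · 7726160 = 253170810880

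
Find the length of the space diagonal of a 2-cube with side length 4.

The space diagonal of an n-cube of side s is s√n. Here 4·√2 ≈ 5.65685.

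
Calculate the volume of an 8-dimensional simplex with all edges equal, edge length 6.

Volume = 6^8 · √(9/2^8) / 8! ≈ 7.81071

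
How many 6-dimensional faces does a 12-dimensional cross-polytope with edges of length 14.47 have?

An n-cross-polytope has 2^(k+1)·C(n,k+1) k-faces. Here 2^7·C(12,7) = 128·792 = 101376.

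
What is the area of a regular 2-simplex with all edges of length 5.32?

Area = (√3/4) · 5.32² = 12.2553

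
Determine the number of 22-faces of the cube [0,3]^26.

Number of 22-faces = C(26,22) · 2^(26-22) = 14950 · 16 = 239200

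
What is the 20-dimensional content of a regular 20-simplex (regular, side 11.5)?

For a regular n-simplex with edge a, V = (a^n / n!)·√((n+1)/2^n). With a=11.5, n=20: V ≈ 3.01052.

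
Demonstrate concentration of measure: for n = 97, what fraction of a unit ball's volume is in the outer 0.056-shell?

1 - (1-0.056)^97 ≈ 0.996265 ≈ 99.63%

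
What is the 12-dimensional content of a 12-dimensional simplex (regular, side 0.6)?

V_12 = √(13) · 0.6^12 / (12! · 2^(12/2)) ≈ 2.56018e-13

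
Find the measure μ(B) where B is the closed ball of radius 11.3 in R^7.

Volume = π^{7/2}·(11.3)^7/Γ(9/2) ≈ 1.11155e+08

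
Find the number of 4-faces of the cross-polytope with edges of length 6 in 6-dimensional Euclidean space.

Number of 4-faces = 2^(4+1) · C(6,4+1) = 32 · 6 = 192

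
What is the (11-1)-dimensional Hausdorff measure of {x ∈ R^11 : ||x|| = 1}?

S_11(1) = 2·π^(11/2)·(1)^10 / Γ(11/2) = 64·π^5/945 ≈ 20.7251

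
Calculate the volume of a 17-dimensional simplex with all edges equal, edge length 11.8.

V = (11.8^17 / 17!) · √((17+1) / 2^17) ≈ 54.9297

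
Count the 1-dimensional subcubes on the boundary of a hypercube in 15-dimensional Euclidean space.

Number of 1-faces = C(15,1) · 2^(15-1) = 15 · 16384 = 245760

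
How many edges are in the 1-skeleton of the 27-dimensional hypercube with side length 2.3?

The 27-cube has n·2^(n-1) = 27·2^26 = 27·67108864 = 1811939328 edges.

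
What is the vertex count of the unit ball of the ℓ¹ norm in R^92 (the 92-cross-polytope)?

The vertices are ±e_1, ..., ±e_92, so there are 2·92 = 184.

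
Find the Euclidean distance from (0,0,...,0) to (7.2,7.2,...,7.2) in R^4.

d = √(7.2² + 7.2² + ... + 7.2²) [4 terms] = √(4·7.2²) = 7.2√4 = 14.4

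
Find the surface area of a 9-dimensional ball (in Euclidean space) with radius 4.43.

S_9(4.43) = 2·π^(9/2)·(4.43)^8 / Γ(9/2) ≈ 4.40342e+06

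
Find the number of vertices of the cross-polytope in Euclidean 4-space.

An n-cross-polytope has 2^(k+1)·C(n,k+1) k-faces. Here 2^1·C(4,1) = 2·4 = 8.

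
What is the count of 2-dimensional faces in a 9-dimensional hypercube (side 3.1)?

An n-cube has C(n,k)·2^(n-k) k-faces. Here C(9,2)·2^7 = 36·128 = 4608.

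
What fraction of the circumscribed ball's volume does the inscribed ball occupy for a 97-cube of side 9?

The radii are 9/2 and 9√97/2, so the volume ratio is (1/√97)^97 = 97^{-97/2} ≈ 4.38098e-97.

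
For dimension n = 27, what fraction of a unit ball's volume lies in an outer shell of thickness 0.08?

1 - (1-0.08)^27 ≈ 0.894738 ≈ 89.47%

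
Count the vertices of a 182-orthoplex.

An n-cross-polytope has 2n vertices; here n = 182, giving 364.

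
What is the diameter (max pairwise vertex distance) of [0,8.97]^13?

Diagonal = √13 · 8.97 ≈ 32.3418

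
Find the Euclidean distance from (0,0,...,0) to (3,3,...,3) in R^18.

||(3,3,...,3)|| = √(18)·3 ≈ 12.7279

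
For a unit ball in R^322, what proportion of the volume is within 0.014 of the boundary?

1 - (1-0.014)^322 ≈ 0.989325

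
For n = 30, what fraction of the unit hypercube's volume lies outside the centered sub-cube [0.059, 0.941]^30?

1 - (1 - 2·0.059)^30 = 1 - 0.882^30 ≈ 0.976876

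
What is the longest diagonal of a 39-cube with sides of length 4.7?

||(4.7,4.7,...,4.7)|| = √(39)·4.7 ≈ 29.3515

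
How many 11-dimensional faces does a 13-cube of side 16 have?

f_11(13-cube) = (13 choose 11) · 2^2 = 312.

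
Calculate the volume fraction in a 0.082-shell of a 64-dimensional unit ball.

1 - (1-0.082)^64 ≈ 0.995813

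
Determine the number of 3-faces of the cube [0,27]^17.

Choose 3 of 17 axes to span the face (C(17,3) = 680 ways), then fix each of the remaining 14 coordinates at one of its two extreme values (2^14 = 16384 ways): 680·16384 = 11141120.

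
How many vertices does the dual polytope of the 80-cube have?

An n-cross-polytope has 2n vertices; here n = 80, giving 160.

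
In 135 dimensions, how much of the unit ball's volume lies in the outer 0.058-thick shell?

1 - (1-0.058)^135 ≈ 0.999686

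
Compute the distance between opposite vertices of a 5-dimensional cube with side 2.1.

d = √(2.1² + 2.1² + ... + 2.1²) [5 terms] = √(5·2.1²) = 2.1√5 ≈ 4.69574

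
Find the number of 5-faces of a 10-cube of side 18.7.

Choose 5 of 10 axes to span the face (C(10,5) = 252 ways), then fix each of the remaining 5 coordinates at one of its two extreme values (2^5 = 32 ways): 252·32 = 8064.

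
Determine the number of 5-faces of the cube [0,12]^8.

Number of 5-faces = C(8,5) · 2^(8-5) = 56 · 8 = 448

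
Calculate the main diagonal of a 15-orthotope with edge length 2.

d = √(2² + 2² + ... + 2²) [15 terms] = √(15·2²) = 2√15 ≈ 7.74597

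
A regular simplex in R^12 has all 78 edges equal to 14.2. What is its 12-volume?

V_12 = √(13) · 14.2^12 / (12! · 2^(12/2)) ≈ 7905.24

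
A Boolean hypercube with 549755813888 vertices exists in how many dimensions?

2^n = 549755813888 ⇒ n = log_2(549755813888) = 39.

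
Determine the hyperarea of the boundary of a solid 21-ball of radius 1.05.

S_21(1.05) = 2·π^(21/2)·(1.05)^20 / Γ(21/2) ≈ 0.777236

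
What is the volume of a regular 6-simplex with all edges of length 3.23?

For a regular n-simplex with edge a, V = (a^n / n!)·√((n+1)/2^n). With a=3.23, n=6: V ≈ 0.521605.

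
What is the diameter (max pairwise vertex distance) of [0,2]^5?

d = √(2² + 2² + ... + 2²) [5 terms] = √(5·2²) = 2√5 ≈ 4.47214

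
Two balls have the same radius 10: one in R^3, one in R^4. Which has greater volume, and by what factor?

V_3(10) ≈ 4188.79, V_4(10) ≈ 49348. The 4-ball is larger by a factor of 11.78.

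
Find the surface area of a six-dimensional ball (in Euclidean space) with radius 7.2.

S = n·V_n(r)/r = 6·V_6(7.2)/7.2 (volume-to-surface relation), giving 599946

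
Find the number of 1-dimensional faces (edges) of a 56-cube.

Each of the 2^56 = 72057594037927936 vertices has degree 56; total edges = 56·2^56/2 = 2017612633061982208.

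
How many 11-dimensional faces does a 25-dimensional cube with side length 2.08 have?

An n-cube has C(n,k)·2^(n-k) k-faces. Here C(25,11)·2^14 = 4457400·16384 = 73030041600.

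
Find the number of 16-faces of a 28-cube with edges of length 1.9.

f_16(28-cube) = (28 choose 16) · 2^12 = 124607508480.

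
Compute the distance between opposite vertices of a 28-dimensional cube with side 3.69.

||(3.69,3.69,...,3.69)|| = √(28)·3.69 ≈ 19.5256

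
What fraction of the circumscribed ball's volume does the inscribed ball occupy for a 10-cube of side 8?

The radii are 8/2 and 8√10/2, so the volume ratio is (1/√10)^10 = 10^{-10/2} ≈ 1e-05.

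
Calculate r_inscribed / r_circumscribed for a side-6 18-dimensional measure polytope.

For an n-cube of any side s, the inradius is s/2 and the circumradius is s√n/2, so the ratio is 1/√18 ≈ 0.235702.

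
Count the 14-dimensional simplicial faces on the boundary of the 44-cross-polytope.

f_14(44-orthoplex) = 2^15 · (44 choose 15) = 7533743867691008.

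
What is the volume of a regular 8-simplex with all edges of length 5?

V = (5^8 / 8!) · √((8+1) / 2^8) ≈ 1.81652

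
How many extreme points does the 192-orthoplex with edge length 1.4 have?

The 192-dimensional cross-polytope has 2n = 2·192 = 384 vertices.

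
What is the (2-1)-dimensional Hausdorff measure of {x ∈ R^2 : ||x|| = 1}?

S = n·V_n(r)/r = 2·V_2(1)/1 (volume-to-surface relation), giving 2πr = 2π·1 ≈ 6.28319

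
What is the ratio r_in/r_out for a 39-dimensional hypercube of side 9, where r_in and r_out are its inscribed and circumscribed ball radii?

r_in / r_out = (9/2) / (9√39/2) = 1/√39 ≈ 0.160128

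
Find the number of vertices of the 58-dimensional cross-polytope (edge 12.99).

The 58-dimensional cross-polytope has 2n = 2·58 = 116 vertices.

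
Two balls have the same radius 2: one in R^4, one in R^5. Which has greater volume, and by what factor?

V_4(2) ≈ 78.9568, V_5(2) ≈ 168.441. The 5-ball is larger by a factor of 2.133.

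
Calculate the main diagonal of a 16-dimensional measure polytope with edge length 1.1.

d = √(1.1² + 1.1² + ... + 1.1²) [16 terms] = √(16·1.1²) = 1.1√16 = 4.4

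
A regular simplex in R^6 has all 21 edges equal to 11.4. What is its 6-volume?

Volume = 11.4^6 · √(7/2^6) / 6! ≈ 1008.22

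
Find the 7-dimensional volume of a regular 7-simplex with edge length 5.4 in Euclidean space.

V = (5.4^7 / 7!) · √((7+1) / 2^7) ≈ 6.64149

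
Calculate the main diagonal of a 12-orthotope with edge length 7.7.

Diagonal = √12 · 7.7 ≈ 26.6736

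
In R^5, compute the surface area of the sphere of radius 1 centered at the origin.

The surface area of an n-ball is 2π^(n/2) r^(n-1) / Γ(n/2). For n=5, r=1: 8·π^2/3 ≈ 26.3189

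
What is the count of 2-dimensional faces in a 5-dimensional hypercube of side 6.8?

Number of 2-faces = C(5,2) · 2^(5-2) = 10 · 8 = 80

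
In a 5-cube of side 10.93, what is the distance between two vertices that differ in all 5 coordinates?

Diagonal = √5 · 10.93 ≈ 24.4402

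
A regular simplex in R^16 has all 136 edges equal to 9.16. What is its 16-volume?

V_16 = √(17) · 9.16^16 / (16! · 2^(16/2)) ≈ 1.891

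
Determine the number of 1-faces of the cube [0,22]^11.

An n-cube has C(n,k)·2^(n-k) k-faces. Here C(11,1)·2^10 = 11·1024 = 11264.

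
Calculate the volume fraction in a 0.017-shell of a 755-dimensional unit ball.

Shell fraction = 1 - (1-0.017)^755 ≈ 0.9999976127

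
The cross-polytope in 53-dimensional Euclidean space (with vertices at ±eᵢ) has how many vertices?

The 53-dimensional cross-polytope has 2n = 2·53 = 106 vertices.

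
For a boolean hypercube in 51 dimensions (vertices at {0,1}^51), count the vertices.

An n-cube has 2^n vertices; for n = 51 that is 2^51 = 2251799813685248.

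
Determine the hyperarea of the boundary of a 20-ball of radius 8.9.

|∂B_20(8.9)| ≈ 5.63866e+17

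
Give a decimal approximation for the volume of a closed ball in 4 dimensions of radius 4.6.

The n-ball volume is π^(n/2)·r^n/Γ(n/2+1). With n=4, r=4.6: V ≈ 2209.54.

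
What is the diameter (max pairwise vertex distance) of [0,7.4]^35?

d = √(7.4² + 7.4² + ... + 7.4²) [35 terms] = √(35·7.4²) = 7.4√35 ≈ 43.779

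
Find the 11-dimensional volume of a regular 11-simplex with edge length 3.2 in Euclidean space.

V_11 = √(12) · 3.2^11 / (11! · 2^(11/2)) ≈ 0.000690907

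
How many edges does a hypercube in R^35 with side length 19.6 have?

Each of the 2^35 = 34359738368 vertices has degree 35; total edges = 35·2^35/2 = 601295421440.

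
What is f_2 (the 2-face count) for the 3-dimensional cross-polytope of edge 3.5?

Number of 2-faces = 2^(2+1) · C(3,2+1) = 8 · 1 = 8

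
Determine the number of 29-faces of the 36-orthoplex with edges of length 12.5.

Number of 29-faces = 2^(29+1) · C(36,29+1) = 1073741824 · 1947792 = 2091425734852608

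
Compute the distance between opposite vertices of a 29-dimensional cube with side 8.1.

Diagonal = √29 · 8.1 ≈ 43.6198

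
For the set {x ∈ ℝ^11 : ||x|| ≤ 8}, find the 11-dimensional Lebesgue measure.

V_11(8) = π^(11/2) · (8)^11 / Γ(11/2 + 1) = 549755813888·π^5/10395 ≈ 1.61843e+10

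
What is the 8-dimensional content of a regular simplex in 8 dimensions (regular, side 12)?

V = (12^8 / 8!) · √((8+1) / 2^8) ≈ 1999.54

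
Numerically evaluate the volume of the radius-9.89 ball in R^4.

V_4(9.89) = π^(4/2) · (9.89)^4 / Γ(4/2 + 1) ≈ 47212.3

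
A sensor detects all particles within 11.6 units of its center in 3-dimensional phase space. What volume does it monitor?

Volume = π^{3/2}·(11.6)^3/Γ(5/2) ≈ 6538.27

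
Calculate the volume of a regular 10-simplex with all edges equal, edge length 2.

V_10 = √(11) · 2^10 / (10! · 2^(10/2)) ≈ 2.92471e-05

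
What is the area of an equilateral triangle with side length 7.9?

Area = (√3/4) · 7.9² = 27.0243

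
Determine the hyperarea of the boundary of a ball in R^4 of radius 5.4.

S = n·V_n(r)/r = 4·V_4(5.4)/5.4 (volume-to-surface relation), giving 3108.21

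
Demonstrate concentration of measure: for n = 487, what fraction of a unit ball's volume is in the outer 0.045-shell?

1 - (1-0.045)^487 ≈ 1 - 1.827e-10 ≈ (100 - 1.83e-08)%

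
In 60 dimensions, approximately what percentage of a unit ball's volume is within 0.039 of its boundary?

1 - (1-0.039)^60 ≈ 0.908081 ≈ 90.81%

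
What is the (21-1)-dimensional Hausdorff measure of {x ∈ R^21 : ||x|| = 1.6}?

The surface area of an n-ball is 2π^(n/2) r^(n-1) / Γ(n/2). For n=21, r=1.6: 3541.33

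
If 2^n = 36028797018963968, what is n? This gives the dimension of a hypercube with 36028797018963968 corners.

Since 2^n = 36028797018963968, we have n = 55.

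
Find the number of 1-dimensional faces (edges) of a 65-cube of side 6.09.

Each of the 2^65 = 36893488147419103232 vertices has degree 65; total edges = 65·2^65/2 = 1199038364791120855040.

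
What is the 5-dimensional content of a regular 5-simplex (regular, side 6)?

For a regular n-simplex with edge a, V = (a^n / n!)·√((n+1)/2^n). With a=6, n=5: V ≈ 28.0592.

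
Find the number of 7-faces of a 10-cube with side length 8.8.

f_7(10-cube) = (10 choose 7) · 2^3 = 960.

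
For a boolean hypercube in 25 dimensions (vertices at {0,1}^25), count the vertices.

Number of vertices = 2^25 = 33554432.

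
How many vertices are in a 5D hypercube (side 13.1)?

f_0(5-cube) = (5 choose 0) · 2^5 = 32.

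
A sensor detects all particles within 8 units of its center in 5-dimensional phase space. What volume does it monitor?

V_5(8) = π^(5/2) · (8)^5 / Γ(5/2 + 1) = 262144·π^2/15 ≈ 172484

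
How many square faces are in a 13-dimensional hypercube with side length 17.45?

Choose 2 of 13 axes to span the face (C(13,2) = 78 ways), then fix each of the remaining 11 coordinates at one of its two extreme values (2^11 = 2048 ways): 78·2048 = 159744.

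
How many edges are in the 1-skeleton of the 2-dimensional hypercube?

The 2-cube has n·2^(n-1) = 2·2^1 = 2·2 = 4 edges.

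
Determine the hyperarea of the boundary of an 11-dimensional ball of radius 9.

|∂B_11(9)| = 8264970432·π^5/35 ≈ 7.22641e+10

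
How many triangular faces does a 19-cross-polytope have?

An n-cross-polytope has 2^(k+1)·C(n,k+1) k-faces. Here 2^3·C(19,3) = 8·969 = 7752.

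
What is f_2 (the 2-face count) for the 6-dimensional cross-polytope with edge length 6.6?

Each 2-face is the convex hull of 3 vertices, one chosen as ±e_i from each of 3 distinct axes: 2^3·C(6,3) = 160.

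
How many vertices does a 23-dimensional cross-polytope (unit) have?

The 23-dimensional cross-polytope has 2n = 2·23 = 46 vertices.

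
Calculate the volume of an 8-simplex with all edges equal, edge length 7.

Volume = 7^8 · √(9/2^8) / 8! ≈ 26.808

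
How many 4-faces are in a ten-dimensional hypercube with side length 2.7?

f_4(10-cube) = (10 choose 4) · 2^6 = 13440.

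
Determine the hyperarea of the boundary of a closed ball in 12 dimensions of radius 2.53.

The surface area of an n-ball is 2π^(n/2) r^(n-1) / Γ(n/2). For n=12, r=2.53: 435586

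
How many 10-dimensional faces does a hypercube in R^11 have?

Number of 10-faces = C(11,10) · 2^(11-10) = 11 · 2 = 22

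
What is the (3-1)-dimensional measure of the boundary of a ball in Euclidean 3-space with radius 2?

S_3(2) = 2·π^(3/2)·(2)^2 / Γ(3/2) = 4πr² = 4π·(2)² ≈ 50.2655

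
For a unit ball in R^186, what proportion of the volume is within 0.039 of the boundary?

1 - (1-0.039)^186 ≈ 0.999388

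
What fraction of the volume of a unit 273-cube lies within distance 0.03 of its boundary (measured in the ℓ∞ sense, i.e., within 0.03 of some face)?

1 - (1 - 2·0.03)^273 = 1 - 0.94^273 ≈ 0.9999999539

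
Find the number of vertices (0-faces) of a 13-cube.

Number of 0-faces = C(13,0) · 2^(13-0) = 1 · 8192 = 8192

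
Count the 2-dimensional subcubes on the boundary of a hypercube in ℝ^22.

Number of 2-faces = C(22,2) · 2^(22-2) = 231 · 1048576 = 242221056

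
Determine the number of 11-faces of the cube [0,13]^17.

f_11(17-cube) = (17 choose 11) · 2^6 = 792064.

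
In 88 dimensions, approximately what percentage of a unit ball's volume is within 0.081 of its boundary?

1 - (1-0.081)^88 ≈ 0.999409 ≈ 99.94%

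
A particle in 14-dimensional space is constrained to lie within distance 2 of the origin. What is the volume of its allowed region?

Volume = π^{14/2}·(2)^14/Γ(8) = 1024·π^7/315 ≈ 9818.35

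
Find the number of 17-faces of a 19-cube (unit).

Choose 17 of 19 axes to span the face (C(19,17) = 171 ways), then fix each of the remaining 2 coordinates at one of its two extreme values (2^2 = 4 ways): 171·4 = 684.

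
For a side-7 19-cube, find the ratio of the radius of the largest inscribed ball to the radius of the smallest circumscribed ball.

For an n-cube of any side s, the inradius is s/2 and the circumradius is s√n/2, so the ratio is 1/√19 ≈ 0.229416.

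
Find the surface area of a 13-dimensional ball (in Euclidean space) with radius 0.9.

S_13(0.9) = 2·π^(13/2)·(0.9)^12 / Γ(13/2) ≈ 3.34345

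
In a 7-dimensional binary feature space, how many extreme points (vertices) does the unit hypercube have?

Each vertex is a binary string of length 7, so there are 2^7 = 128.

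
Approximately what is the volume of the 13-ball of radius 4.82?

The n-ball volume is π^(n/2)·r^n/Γ(n/2+1). With n=13, r=4.82: V ≈ 6.90165e+08.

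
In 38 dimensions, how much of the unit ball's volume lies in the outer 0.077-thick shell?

V(inner)/V(outer) = ((1-0.077)/1)^38 ≈ 0.04761, so the shell fraction is 0.952394.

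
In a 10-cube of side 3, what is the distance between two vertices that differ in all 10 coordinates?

Diagonal = √10 · 3 ≈ 9.48683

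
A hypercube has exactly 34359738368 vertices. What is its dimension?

Since 2^n = 34359738368, we have n = 35.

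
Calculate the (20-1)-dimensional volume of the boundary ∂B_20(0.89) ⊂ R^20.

S = n·V_n(r)/r = 20·V_20(0.89)/0.89 (volume-to-surface relation), giving 0.0563866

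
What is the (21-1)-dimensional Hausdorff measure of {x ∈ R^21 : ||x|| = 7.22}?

S = n·V_n(r)/r = 21·V_21(7.22)/7.22 (volume-to-surface relation), giving 4.34021e+16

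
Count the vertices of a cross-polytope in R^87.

The 87-dimensional cross-polytope has 2n = 2·87 = 174 vertices.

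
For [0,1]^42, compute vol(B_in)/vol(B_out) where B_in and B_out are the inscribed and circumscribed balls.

V_in / V_out = (r_in/r_out)^42 = (1/√42)^42 = 42^(-42/2) ≈ 8.1614e-35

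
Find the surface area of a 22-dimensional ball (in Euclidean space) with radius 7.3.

S = n·V_n(r)/r = 22·V_22(7.3)/7.3 (volume-to-surface relation), giving 2.18623e+17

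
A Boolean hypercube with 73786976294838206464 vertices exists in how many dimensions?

Since 2^n = 73786976294838206464, we have n = 66.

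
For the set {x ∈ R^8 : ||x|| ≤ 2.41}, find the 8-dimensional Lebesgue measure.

Volume = π^{8/2}·(2.41)^8/Γ(5) ≈ 4618.75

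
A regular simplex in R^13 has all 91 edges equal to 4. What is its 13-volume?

For a regular n-simplex with edge a, V = (a^n / n!)·√((n+1)/2^n). With a=4, n=13: V ≈ 0.000445521.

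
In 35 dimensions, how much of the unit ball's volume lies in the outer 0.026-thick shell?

1 - (1-0.026)^35 ≈ 0.602293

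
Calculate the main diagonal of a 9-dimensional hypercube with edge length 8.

||(8,8,...,8)|| = √(9)·8 = 24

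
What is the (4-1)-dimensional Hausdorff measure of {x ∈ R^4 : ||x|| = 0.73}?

S = n·V_n(r)/r = 4·V_4(0.73)/0.73 (volume-to-surface relation), giving 7.67889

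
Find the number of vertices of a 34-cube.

An n-cube has 2^n vertices; for n = 34 that is 2^34 = 17179869184.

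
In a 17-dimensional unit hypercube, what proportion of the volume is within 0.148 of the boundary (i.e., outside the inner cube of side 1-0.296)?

The inner cube has side 1-2·0.148 = 0.704 and volume (0.704)^17 ≈ 0.002563, so the shell holds 0.997437 of the volume.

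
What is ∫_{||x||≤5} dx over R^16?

The n-ball volume is π^(n/2)·r^n/Γ(n/2+1). With n=16, r=5: V = 30517578125·π^8/8064 ≈ 3.59086e+10.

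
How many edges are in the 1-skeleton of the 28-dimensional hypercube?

Number of 1-faces = C(28,1)·2^(28-1) = 28·134217728 = 3758096384.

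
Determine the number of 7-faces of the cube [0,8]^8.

f_7(8-cube) = (8 choose 7) · 2^1 = 16.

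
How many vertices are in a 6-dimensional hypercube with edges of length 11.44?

f_0(6-cube) = (6 choose 0) · 2^6 = 64.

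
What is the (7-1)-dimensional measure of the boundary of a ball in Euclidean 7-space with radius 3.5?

S = n·V_n(r)/r = 7·V_7(3.5)/3.5 (volume-to-surface relation), giving 117649·π^3/60 ≈ 60797.6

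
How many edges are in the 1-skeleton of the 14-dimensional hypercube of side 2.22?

Number of 1-faces = C(14,1)·2^(14-1) = 14·8192 = 114688.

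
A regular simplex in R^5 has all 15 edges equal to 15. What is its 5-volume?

Volume = 15^5 · √(6/2^5) / 5! ≈ 2740.16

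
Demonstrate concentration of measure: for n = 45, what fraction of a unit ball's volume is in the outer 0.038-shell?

1 - (1-0.038)^45 ≈ 0.825064 ≈ 82.51%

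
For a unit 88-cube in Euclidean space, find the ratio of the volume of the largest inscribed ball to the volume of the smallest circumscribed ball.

Volume scales as r^n, and r_in/r_out = 1/√88, giving (1/√88)^88 ≈ 2.7718e-86.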